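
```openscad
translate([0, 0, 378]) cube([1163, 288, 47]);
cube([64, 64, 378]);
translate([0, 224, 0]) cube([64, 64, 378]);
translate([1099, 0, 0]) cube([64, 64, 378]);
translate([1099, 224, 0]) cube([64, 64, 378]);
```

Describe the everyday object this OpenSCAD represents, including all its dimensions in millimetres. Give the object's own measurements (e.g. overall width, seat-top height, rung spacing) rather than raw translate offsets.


A long wooden bench with a 1163 mm (x) × 288 mm (y) seat, 47 mm thick, its top surface 425 mm above the floor. Four 64 mm square legs at the seat corners, flush with the edges, run from z = 0 to the seat underside.


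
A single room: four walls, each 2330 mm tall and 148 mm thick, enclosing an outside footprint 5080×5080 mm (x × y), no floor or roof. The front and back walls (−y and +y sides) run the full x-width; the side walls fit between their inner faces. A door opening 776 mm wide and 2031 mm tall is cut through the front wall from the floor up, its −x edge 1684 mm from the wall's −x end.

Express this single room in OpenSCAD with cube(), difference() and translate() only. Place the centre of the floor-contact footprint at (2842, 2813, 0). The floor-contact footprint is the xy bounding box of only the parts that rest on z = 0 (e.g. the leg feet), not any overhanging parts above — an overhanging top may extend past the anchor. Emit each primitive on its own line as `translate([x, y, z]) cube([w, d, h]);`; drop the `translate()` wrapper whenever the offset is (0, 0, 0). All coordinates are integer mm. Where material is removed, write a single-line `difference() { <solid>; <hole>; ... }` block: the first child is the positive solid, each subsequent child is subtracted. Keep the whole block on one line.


difference() { translate([302, 273, 0]) cube([5080, 148, 2330]); translate([1986, 273, 0]) cube([776, 148, 2031]); }
translate([302, 5205, 0]) cube([5080, 148, 2330]);
translate([302, 421, 0]) cube([148, 4784, 2330]);
translate([5234, 421, 0]) cube([148, 4784, 2330]);


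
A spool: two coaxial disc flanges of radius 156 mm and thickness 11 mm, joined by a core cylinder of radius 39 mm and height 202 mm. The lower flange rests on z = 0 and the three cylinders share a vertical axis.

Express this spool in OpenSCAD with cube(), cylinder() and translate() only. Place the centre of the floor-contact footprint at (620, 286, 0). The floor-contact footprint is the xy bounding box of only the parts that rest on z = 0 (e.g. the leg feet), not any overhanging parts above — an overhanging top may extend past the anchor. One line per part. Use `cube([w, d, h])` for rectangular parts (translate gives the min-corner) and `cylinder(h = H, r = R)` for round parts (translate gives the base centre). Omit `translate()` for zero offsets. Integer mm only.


translate([620, 286, 0]) cylinder(h = 11, r = 156);
translate([620, 286, 11]) cylinder(h = 202, r = 39);
translate([620, 286, 213]) cylinder(h = 11, r = 156);


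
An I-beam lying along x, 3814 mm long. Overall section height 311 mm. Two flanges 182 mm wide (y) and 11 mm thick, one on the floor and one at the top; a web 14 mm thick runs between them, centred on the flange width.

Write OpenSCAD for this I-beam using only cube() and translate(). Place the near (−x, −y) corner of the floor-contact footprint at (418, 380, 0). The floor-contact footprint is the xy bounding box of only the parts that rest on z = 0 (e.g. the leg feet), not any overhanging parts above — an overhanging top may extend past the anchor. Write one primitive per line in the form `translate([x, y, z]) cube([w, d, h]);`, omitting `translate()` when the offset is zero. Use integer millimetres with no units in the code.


translate([418, 380, 0]) cube([3814, 182, 11]);
translate([418, 464, 11]) cube([3814, 14, 289]);
translate([418, 380, 300]) cube([3814, 182, 11]);


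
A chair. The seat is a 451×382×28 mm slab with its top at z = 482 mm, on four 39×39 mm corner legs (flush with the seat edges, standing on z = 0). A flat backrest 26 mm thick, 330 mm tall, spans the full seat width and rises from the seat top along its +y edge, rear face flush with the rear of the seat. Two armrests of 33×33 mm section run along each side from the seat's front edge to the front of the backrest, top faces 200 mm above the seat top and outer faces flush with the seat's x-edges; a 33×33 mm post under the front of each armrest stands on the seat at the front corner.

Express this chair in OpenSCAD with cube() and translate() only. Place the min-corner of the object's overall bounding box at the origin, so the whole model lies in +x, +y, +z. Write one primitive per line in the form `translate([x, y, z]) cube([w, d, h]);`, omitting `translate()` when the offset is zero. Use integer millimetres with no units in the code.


translate([0, 0, 454]) cube([451, 382, 28]);
cube([39, 39, 454]);
translate([412, 0, 0]) cube([39, 39, 454]);
translate([0, 343, 0]) cube([39, 39, 454]);
translate([412, 343, 0]) cube([39, 39, 454]);
translate([0, 356, 482]) cube([451, 26, 330]);
translate([0, 0, 649]) cube([33, 356, 33]);
translate([418, 0, 649]) cube([33, 356, 33]);
translate([0, 0, 482]) cube([33, 33, 167]);
translate([418, 0, 482]) cube([33, 33, 167]);


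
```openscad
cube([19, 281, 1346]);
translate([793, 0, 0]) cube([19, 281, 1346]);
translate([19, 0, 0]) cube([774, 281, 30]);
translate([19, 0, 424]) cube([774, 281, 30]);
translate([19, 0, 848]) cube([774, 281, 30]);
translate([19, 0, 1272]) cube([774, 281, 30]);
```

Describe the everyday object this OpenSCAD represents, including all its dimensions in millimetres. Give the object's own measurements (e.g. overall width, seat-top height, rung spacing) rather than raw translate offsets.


An open bookshelf. Two side panels, each 19 mm thick, 281 mm deep and 1346 mm tall, stand 812 mm apart (outside-to-outside). Between them sit 4 shelves, each 30 mm thick and 281 mm deep, spanning the full gap between the sides. The bottom shelf rests on the floor (its underside at z = 0) and the clear gap between one shelf's top and the next shelf's underside is 394 mm.


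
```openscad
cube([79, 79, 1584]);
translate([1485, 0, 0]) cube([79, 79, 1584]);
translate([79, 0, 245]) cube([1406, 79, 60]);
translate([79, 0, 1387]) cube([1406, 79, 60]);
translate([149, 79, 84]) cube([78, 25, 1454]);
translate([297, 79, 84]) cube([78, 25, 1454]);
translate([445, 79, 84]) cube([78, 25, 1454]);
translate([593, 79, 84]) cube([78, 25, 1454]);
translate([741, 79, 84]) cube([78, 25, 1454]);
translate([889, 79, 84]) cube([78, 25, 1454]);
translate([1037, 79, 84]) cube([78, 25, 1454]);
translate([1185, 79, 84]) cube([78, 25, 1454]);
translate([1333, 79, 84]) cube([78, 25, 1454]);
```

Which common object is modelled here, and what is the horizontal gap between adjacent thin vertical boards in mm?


A fence section. The picket gap is 70 mm.

Two posts, two rails, 9 pickets — a fence section. Span 1406 mm holds 9 pickets of 78 mm with 10 equal gaps: ⌊(1406 − 9·78) / 10⌋ = 70 mm.


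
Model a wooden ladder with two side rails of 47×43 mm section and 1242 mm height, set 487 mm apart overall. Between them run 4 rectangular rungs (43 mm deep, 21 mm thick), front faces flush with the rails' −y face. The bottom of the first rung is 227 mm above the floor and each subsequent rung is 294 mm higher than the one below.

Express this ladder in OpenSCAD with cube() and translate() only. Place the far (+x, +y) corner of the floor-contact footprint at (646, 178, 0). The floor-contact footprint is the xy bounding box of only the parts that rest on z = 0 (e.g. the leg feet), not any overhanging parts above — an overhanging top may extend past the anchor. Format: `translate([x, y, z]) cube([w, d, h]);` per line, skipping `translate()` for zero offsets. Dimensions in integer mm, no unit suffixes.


translate([159, 135, 0]) cube([47, 43, 1242]);
translate([599, 135, 0]) cube([47, 43, 1242]);
translate([206, 135, 227]) cube([393, 43, 21]);
translate([206, 135, 521]) cube([393, 43, 21]);
translate([206, 135, 815]) cube([393, 43, 21]);
translate([206, 135, 1109]) cube([393, 43, 21]);


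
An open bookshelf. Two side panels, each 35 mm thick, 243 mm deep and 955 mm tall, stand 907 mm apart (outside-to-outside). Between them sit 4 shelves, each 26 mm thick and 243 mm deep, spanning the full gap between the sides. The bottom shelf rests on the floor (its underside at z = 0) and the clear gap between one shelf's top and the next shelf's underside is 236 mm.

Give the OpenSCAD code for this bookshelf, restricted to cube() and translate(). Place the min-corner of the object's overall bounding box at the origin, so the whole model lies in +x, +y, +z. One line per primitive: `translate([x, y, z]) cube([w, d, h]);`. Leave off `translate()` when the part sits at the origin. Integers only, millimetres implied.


cube([35, 243, 955]);
translate([872, 0, 0]) cube([35, 243, 955]);
translate([35, 0, 0]) cube([837, 243, 26]);
translate([35, 0, 262]) cube([837, 243, 26]);
translate([35, 0, 524]) cube([837, 243, 26]);
translate([35, 0, 786]) cube([837, 243, 26]);


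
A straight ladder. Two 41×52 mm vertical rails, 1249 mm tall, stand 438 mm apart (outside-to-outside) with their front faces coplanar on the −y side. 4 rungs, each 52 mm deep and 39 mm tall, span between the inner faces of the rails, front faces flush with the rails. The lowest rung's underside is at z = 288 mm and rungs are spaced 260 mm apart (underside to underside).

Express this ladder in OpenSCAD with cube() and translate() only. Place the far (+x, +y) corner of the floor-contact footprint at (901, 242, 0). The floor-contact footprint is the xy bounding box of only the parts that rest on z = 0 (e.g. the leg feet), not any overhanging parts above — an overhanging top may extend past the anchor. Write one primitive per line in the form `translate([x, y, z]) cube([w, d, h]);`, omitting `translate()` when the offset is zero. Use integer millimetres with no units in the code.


translate([463, 190, 0]) cube([41, 52, 1249]);
translate([860, 190, 0]) cube([41, 52, 1249]);
translate([504, 190, 288]) cube([356, 52, 39]);
translate([504, 190, 548]) cube([356, 52, 39]);
translate([504, 190, 808]) cube([356, 52, 39]);
translate([504, 190, 1068]) cube([356, 52, 39]);


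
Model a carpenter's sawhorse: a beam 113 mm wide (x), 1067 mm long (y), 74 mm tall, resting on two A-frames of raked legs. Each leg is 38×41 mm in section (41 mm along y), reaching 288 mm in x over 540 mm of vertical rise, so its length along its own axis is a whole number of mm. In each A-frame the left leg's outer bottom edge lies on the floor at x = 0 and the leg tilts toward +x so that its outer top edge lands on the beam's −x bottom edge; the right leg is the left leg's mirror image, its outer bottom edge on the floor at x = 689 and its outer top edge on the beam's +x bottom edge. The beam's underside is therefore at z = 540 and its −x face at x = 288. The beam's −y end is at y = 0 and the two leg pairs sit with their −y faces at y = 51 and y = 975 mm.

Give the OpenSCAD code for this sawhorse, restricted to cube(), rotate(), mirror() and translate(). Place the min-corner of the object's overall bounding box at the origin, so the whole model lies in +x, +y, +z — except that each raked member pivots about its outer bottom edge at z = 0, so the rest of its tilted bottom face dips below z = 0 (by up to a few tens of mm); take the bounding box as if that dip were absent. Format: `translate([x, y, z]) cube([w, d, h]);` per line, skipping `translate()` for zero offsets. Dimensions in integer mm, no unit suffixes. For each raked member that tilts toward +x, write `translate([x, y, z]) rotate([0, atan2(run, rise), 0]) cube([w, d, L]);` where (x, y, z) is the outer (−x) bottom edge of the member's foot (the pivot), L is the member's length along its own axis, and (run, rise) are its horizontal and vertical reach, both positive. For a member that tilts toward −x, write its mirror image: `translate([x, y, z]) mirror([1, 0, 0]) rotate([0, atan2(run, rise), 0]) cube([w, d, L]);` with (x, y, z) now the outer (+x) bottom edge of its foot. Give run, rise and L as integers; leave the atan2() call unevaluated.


translate([288, 0, 540]) cube([113, 1067, 74]);
translate([0, 51, 0]) rotate([0, atan2(288, 540), 0]) cube([38, 41, 612]);
translate([689, 51, 0]) mirror([1, 0, 0]) rotate([0, atan2(288, 540), 0]) cube([38, 41, 612]);
translate([0, 975, 0]) rotate([0, atan2(288, 540), 0]) cube([38, 41, 612]);
translate([689, 975, 0]) mirror([1, 0, 0]) rotate([0, atan2(288, 540), 0]) cube([38, 41, 612]);


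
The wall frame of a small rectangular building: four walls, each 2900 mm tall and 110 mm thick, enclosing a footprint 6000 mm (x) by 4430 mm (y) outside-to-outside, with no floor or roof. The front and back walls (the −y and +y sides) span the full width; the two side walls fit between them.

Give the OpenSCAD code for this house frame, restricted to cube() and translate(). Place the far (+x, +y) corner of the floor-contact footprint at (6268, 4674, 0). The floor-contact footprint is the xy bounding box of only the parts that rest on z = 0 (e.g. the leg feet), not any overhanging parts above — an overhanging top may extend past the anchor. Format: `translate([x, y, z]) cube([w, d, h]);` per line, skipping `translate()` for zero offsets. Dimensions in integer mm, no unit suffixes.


translate([268, 244, 0]) cube([6000, 110, 2900]);
translate([268, 4564, 0]) cube([6000, 110, 2900]);
translate([268, 354, 0]) cube([110, 4210, 2900]);
translate([6158, 354, 0]) cube([110, 4210, 2900]);


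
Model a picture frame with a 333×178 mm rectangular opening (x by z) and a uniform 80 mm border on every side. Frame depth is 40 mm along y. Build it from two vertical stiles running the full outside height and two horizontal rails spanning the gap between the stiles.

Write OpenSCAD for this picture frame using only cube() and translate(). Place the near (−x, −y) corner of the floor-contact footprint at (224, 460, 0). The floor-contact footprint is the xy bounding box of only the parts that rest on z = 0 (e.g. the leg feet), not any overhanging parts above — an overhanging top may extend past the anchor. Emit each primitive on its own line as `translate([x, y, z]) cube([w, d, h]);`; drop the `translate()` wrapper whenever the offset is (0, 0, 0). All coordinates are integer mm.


translate([224, 460, 0]) cube([80, 40, 338]);
translate([637, 460, 0]) cube([80, 40, 338]);
translate([304, 460, 0]) cube([333, 40, 80]);
translate([304, 460, 258]) cube([333, 40, 80]);


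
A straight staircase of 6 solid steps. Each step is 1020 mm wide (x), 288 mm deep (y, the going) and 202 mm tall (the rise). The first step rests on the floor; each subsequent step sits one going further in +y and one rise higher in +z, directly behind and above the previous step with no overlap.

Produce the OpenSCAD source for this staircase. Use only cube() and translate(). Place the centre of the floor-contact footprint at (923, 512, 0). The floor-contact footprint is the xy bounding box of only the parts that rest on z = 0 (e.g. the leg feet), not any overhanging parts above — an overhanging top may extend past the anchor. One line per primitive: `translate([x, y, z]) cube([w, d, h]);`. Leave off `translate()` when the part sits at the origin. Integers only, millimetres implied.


translate([413, 368, 0]) cube([1020, 288, 202]);
translate([413, 656, 202]) cube([1020, 288, 202]);
translate([413, 944, 404]) cube([1020, 288, 202]);
translate([413, 1232, 606]) cube([1020, 288, 202]);
translate([413, 1520, 808]) cube([1020, 288, 202]);
translate([413, 1808, 1010]) cube([1020, 288, 202]);


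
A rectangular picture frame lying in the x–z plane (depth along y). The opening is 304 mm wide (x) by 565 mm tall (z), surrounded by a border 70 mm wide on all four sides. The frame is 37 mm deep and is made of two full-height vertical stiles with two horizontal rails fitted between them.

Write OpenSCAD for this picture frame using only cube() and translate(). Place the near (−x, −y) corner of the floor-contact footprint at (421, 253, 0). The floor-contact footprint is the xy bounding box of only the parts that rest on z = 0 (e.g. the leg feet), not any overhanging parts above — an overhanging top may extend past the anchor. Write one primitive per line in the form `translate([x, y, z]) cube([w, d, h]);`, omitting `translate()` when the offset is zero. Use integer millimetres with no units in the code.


translate([421, 253, 0]) cube([70, 37, 705]);
translate([795, 253, 0]) cube([70, 37, 705]);
translate([491, 253, 0]) cube([304, 37, 70]);
translate([491, 253, 635]) cube([304, 37, 70]);


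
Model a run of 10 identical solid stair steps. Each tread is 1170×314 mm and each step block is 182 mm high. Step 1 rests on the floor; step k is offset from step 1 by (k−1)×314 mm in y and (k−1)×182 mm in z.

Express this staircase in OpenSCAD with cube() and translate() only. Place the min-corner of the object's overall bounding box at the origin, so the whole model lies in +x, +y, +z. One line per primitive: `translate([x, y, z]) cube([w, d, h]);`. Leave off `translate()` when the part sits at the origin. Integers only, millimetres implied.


cube([1170, 314, 182]);
translate([0, 314, 182]) cube([1170, 314, 182]);
translate([0, 628, 364]) cube([1170, 314, 182]);
translate([0, 942, 546]) cube([1170, 314, 182]);
translate([0, 1256, 728]) cube([1170, 314, 182]);
translate([0, 1570, 910]) cube([1170, 314, 182]);
translate([0, 1884, 1092]) cube([1170, 314, 182]);
translate([0, 2198, 1274]) cube([1170, 314, 182]);
translate([0, 2512, 1456]) cube([1170, 314, 182]);
translate([0, 2826, 1638]) cube([1170, 314, 182]);


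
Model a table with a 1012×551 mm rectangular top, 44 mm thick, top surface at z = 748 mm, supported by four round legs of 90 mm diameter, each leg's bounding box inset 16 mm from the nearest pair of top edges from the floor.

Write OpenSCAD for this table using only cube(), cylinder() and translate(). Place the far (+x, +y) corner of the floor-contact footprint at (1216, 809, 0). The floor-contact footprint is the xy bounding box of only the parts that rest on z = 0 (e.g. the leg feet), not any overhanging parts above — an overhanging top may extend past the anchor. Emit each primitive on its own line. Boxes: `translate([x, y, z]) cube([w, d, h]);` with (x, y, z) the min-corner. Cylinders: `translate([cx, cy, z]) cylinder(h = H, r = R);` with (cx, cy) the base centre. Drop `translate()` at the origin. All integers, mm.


translate([220, 274, 704]) cube([1012, 551, 44]);
translate([281, 335, 0]) cylinder(h = 704, r = 45);
translate([1171, 335, 0]) cylinder(h = 704, r = 45);
translate([281, 764, 0]) cylinder(h = 704, r = 45);
translate([1171, 764, 0]) cylinder(h = 704, r = 45);


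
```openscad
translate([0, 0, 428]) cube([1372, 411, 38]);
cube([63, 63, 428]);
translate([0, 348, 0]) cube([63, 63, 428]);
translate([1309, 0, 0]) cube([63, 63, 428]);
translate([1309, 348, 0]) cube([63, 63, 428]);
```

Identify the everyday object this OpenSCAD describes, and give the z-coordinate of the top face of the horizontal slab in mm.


A bench. The seat-top height is 466 mm.

A long slab on four corner posts — a bench. The slab sits at z = 428 with thickness 38, so the top is 428 + 38 = 466 mm.


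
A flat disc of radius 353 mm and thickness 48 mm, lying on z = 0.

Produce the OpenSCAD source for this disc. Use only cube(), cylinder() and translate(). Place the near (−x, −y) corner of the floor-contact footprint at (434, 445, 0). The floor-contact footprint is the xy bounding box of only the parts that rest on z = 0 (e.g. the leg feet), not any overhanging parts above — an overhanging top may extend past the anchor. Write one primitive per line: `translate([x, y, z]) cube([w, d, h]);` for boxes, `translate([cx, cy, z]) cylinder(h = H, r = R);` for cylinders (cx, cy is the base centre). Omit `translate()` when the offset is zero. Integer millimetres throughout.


translate([787, 798, 0]) cylinder(h = 48, r = 353);


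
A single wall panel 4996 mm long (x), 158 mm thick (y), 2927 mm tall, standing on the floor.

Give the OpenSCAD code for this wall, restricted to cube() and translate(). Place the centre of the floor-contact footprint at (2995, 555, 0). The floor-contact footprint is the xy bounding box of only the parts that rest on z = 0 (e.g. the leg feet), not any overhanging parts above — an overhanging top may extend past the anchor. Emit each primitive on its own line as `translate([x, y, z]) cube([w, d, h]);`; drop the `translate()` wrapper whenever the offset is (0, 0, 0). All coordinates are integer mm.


translate([497, 476, 0]) cube([4996, 158, 2927]);


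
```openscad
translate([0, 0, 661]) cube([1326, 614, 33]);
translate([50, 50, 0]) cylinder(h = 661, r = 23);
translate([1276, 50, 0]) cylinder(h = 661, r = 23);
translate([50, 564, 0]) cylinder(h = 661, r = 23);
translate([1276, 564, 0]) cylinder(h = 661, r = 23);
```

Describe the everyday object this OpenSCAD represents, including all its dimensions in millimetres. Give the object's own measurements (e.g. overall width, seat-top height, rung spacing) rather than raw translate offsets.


A rectangular dining table. The top is 1326×614×33 mm with its upper surface at z = 694 mm. It stands on four round legs of 46 mm diameter, each leg's bounding box inset 27 mm from the nearest pair of top edges, running from the floor to the underside of the top.


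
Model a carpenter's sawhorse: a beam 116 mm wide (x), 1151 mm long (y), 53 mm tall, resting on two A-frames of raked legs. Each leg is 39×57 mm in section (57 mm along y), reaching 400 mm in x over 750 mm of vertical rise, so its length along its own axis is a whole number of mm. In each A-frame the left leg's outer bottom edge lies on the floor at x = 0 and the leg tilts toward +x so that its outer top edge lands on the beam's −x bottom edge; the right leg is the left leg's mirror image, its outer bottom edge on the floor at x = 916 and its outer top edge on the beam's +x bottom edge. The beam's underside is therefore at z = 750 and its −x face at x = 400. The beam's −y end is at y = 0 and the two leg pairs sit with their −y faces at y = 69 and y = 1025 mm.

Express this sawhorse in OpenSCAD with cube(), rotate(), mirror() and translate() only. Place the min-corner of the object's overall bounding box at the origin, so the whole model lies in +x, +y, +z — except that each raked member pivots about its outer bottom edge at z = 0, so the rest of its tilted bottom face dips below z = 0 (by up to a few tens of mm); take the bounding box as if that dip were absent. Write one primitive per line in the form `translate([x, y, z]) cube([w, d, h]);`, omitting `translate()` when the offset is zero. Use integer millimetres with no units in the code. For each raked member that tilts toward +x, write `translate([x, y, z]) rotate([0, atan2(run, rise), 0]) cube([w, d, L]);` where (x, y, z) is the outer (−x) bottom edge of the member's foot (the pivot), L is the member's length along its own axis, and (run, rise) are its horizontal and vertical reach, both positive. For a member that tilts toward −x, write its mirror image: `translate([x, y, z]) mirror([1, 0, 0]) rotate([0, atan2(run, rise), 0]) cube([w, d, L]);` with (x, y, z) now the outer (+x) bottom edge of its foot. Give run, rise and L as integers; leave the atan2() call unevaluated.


translate([400, 0, 750]) cube([116, 1151, 53]);
translate([0, 69, 0]) rotate([0, atan2(400, 750), 0]) cube([39, 57, 850]);
translate([916, 69, 0]) mirror([1, 0, 0]) rotate([0, atan2(400, 750), 0]) cube([39, 57, 850]);
translate([0, 1025, 0]) rotate([0, atan2(400, 750), 0]) cube([39, 57, 850]);
translate([916, 1025, 0]) mirror([1, 0, 0]) rotate([0, atan2(400, 750), 0]) cube([39, 57, 850]);


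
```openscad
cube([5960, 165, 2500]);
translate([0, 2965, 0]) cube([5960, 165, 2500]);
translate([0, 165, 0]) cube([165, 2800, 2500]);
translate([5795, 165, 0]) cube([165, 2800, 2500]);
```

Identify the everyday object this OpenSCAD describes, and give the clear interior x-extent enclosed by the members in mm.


A house (or room) frame. The interior width is 5630 mm.

Four 2500 mm walls enclosing a rectangle with no floor or roof — a room or house frame. Outside width is 5960 mm and wall thickness is 165 mm, so the interior width is 5960 − 2 × 165 = 5630 mm.


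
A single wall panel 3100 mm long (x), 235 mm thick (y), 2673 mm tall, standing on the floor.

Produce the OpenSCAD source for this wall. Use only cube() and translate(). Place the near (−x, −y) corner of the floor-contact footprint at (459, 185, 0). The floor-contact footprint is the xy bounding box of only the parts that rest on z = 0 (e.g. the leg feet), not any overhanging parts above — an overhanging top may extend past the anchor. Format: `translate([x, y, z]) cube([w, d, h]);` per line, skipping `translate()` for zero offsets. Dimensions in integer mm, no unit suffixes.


translate([459, 185, 0]) cube([3100, 235, 2673]);


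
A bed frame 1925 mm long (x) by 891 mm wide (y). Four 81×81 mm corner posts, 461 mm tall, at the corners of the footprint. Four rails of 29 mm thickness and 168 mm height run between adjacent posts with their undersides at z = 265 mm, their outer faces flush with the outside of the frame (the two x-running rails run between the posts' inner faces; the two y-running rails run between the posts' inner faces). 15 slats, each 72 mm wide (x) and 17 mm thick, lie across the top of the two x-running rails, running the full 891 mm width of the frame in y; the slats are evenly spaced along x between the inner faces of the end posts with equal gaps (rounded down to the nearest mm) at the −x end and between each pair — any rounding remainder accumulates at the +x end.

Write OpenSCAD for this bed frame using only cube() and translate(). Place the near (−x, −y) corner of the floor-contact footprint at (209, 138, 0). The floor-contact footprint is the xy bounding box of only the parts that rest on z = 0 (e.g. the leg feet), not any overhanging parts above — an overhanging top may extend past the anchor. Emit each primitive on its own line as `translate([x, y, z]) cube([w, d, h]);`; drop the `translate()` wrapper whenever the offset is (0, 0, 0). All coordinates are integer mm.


translate([209, 138, 0]) cube([81, 81, 461]);
translate([209, 948, 0]) cube([81, 81, 461]);
translate([2053, 138, 0]) cube([81, 81, 461]);
translate([2053, 948, 0]) cube([81, 81, 461]);
translate([290, 138, 265]) cube([1763, 29, 168]);
translate([290, 1000, 265]) cube([1763, 29, 168]);
translate([209, 219, 265]) cube([29, 729, 168]);
translate([2105, 219, 265]) cube([29, 729, 168]);
translate([332, 138, 433]) cube([72, 891, 17]);
translate([446, 138, 433]) cube([72, 891, 17]);
translate([560, 138, 433]) cube([72, 891, 17]);
translate([674, 138, 433]) cube([72, 891, 17]);
translate([788, 138, 433]) cube([72, 891, 17]);
translate([902, 138, 433]) cube([72, 891, 17]);
translate([1016, 138, 433]) cube([72, 891, 17]);
translate([1130, 138, 433]) cube([72, 891, 17]);
translate([1244, 138, 433]) cube([72, 891, 17]);
translate([1358, 138, 433]) cube([72, 891, 17]);
translate([1472, 138, 433]) cube([72, 891, 17]);
translate([1586, 138, 433]) cube([72, 891, 17]);
translate([1700, 138, 433]) cube([72, 891, 17]);
translate([1814, 138, 433]) cube([72, 891, 17]);
translate([1928, 138, 433]) cube([72, 891, 17]);


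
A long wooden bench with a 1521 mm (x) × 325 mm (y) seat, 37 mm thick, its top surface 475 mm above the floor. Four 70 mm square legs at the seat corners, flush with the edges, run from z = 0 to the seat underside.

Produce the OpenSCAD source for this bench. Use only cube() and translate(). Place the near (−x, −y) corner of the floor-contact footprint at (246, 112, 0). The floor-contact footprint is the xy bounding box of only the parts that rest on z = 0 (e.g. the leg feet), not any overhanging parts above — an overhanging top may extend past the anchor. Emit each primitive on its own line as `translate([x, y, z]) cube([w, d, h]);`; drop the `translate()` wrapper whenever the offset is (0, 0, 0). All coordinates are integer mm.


translate([246, 112, 438]) cube([1521, 325, 37]);
translate([246, 112, 0]) cube([70, 70, 438]);
translate([246, 367, 0]) cube([70, 70, 438]);
translate([1697, 112, 0]) cube([70, 70, 438]);
translate([1697, 367, 0]) cube([70, 70, 438]);


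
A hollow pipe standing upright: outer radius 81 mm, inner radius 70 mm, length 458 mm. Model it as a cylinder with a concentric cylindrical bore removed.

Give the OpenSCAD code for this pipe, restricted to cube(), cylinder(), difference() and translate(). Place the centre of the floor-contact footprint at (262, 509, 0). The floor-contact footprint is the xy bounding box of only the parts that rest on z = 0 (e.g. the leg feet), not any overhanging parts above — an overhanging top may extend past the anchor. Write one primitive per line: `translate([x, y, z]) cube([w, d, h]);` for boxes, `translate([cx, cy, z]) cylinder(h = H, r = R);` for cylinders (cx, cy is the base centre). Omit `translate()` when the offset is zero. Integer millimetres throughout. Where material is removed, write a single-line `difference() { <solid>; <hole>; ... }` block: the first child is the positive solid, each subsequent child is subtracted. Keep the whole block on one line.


difference() { translate([262, 509, 0]) cylinder(h = 458, r = 81); translate([262, 509, 0]) cylinder(h = 458, r = 70); }


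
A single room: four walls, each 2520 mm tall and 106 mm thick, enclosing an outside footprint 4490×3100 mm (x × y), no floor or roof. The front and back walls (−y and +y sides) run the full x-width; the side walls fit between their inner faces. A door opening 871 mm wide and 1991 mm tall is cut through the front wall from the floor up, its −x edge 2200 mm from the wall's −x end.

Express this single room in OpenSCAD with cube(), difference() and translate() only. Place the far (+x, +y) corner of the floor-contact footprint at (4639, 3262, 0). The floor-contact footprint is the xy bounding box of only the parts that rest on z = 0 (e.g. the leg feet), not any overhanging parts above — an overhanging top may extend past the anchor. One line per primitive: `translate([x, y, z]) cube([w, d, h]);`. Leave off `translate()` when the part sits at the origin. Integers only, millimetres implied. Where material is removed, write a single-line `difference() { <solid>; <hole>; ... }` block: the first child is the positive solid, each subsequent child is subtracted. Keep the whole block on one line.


difference() { translate([149, 162, 0]) cube([4490, 106, 2520]); translate([2349, 162, 0]) cube([871, 106, 1991]); }
translate([149, 3156, 0]) cube([4490, 106, 2520]);
translate([149, 268, 0]) cube([106, 2888, 2520]);
translate([4533, 268, 0]) cube([106, 2888, 2520]);


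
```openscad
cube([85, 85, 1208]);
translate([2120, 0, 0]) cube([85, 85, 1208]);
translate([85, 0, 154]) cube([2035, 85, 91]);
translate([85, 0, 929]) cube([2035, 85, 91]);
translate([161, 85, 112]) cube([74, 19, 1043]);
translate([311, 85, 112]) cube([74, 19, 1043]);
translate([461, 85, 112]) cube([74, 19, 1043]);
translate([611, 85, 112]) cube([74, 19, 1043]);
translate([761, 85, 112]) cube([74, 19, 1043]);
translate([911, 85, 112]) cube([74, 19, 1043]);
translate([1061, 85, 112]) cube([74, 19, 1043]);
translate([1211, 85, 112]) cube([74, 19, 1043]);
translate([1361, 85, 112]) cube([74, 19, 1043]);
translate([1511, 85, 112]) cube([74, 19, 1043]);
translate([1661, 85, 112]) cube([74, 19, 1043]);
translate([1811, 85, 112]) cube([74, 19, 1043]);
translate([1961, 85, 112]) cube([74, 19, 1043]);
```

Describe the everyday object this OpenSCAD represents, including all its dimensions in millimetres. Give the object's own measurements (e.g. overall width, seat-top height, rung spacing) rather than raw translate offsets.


A fence section. Two 85×85 mm posts, 1208 mm tall, stand on the floor with a clear span of 2035 mm between their inner faces. Two horizontal rails of 85×91 mm section span the gap between the posts with their undersides at z = 154 mm and z = 929 mm, flush with the posts' −y face. 13 pickets, each 74 mm wide, 19 mm thick and 1043 mm tall, are fixed to the +y face of the rails with their bottoms at z = 112 mm, spaced across the span with a 76 mm gap after the −x post and between neighbouring pickets, with 85 mm left before the +x post.


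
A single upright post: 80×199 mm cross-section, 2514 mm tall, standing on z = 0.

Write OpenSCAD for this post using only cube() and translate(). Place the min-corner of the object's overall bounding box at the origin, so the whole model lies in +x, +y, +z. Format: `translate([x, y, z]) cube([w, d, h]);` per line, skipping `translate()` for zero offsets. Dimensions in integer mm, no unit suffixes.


cube([80, 199, 2514]);


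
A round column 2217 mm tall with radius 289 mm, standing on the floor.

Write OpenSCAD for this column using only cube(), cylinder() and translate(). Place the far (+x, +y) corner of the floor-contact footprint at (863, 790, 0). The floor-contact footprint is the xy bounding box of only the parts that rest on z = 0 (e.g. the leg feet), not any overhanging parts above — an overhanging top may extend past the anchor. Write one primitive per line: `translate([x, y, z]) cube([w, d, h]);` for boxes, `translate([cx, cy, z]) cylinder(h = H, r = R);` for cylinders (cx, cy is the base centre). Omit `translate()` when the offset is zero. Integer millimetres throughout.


translate([574, 501, 0]) cylinder(h = 2217, r = 289);


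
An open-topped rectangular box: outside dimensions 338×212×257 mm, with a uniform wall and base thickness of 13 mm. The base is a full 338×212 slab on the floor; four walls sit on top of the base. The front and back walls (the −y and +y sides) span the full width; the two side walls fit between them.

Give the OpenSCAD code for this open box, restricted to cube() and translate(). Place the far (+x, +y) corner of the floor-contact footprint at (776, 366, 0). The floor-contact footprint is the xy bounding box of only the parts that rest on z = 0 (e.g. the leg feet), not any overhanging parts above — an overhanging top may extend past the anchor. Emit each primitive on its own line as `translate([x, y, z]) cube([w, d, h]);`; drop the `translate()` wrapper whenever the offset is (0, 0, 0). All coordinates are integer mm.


translate([438, 154, 0]) cube([338, 212, 13]);
translate([438, 154, 13]) cube([338, 13, 244]);
translate([438, 353, 13]) cube([338, 13, 244]);
translate([438, 167, 13]) cube([13, 186, 244]);
translate([763, 167, 13]) cube([13, 186, 244]);


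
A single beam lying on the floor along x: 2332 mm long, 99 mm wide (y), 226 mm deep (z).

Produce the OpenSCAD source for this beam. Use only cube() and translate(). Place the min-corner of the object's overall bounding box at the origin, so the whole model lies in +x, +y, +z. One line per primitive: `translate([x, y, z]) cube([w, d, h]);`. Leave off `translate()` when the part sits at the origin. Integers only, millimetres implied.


cube([2332, 99, 226]);


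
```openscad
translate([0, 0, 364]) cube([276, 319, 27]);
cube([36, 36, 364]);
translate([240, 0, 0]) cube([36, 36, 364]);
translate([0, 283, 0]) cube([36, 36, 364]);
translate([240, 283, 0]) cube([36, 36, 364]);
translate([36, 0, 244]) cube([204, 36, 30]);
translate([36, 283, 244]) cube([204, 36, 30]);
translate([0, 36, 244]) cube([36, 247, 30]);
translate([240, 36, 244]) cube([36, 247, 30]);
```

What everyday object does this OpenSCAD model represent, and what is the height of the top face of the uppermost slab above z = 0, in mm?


A stool. The seat height is 391 mm.

A 276×319×27 slab at z = 364 on four corner posts — a stool. The seat top is 364 + 27 = 391 mm.


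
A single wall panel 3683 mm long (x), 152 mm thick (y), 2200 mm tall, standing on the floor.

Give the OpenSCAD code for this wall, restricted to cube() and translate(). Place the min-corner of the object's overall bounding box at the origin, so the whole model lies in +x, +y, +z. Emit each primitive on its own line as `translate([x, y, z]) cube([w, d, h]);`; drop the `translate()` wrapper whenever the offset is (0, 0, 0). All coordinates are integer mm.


cube([3683, 152, 2200]);


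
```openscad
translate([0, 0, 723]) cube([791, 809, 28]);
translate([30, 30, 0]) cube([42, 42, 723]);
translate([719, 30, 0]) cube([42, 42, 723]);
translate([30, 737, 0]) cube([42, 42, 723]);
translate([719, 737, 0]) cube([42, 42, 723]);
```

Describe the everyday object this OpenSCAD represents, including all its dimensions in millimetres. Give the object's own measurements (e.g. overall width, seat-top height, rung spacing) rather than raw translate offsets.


A rectangular dining table. The top is 791×809×28 mm with its upper surface at z = 751 mm. It stands on four 42×42 mm square legs, each inset 30 mm from the nearest pair of top edges, running from the floor to the underside of the top.


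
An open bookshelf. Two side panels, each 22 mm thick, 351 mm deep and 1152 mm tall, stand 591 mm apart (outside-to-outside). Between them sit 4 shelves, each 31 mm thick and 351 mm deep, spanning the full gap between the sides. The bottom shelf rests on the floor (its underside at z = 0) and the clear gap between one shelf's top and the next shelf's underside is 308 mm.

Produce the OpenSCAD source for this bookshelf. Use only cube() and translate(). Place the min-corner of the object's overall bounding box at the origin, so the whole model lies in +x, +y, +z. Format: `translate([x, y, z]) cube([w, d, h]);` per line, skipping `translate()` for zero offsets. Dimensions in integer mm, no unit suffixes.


cube([22, 351, 1152]);
translate([569, 0, 0]) cube([22, 351, 1152]);
translate([22, 0, 0]) cube([547, 351, 31]);
translate([22, 0, 339]) cube([547, 351, 31]);
translate([22, 0, 678]) cube([547, 351, 31]);
translate([22, 0, 1017]) cube([547, 351, 31]);


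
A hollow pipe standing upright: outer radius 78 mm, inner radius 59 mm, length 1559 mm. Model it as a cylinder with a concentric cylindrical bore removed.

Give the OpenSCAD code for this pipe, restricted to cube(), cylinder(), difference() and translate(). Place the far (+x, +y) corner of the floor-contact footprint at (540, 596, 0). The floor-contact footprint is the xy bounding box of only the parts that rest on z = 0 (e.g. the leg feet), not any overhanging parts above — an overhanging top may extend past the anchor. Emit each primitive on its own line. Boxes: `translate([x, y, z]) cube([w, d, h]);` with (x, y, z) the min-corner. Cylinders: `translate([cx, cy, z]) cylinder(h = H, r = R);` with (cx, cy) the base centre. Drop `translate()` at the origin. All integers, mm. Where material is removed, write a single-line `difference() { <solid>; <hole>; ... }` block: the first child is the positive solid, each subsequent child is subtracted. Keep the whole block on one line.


difference() { translate([462, 518, 0]) cylinder(h = 1559, r = 78); translate([462, 518, 0]) cylinder(h = 1559, r = 59); }


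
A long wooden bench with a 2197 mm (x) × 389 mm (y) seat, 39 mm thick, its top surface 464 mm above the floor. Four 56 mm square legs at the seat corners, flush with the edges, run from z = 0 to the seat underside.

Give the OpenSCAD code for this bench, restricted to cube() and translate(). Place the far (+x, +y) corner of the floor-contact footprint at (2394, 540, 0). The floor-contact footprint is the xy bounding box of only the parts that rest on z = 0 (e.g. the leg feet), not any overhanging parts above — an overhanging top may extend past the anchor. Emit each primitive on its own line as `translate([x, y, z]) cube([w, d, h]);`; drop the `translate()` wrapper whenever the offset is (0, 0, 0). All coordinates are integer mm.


translate([197, 151, 425]) cube([2197, 389, 39]);
translate([197, 151, 0]) cube([56, 56, 425]);
translate([197, 484, 0]) cube([56, 56, 425]);
translate([2338, 151, 0]) cube([56, 56, 425]);
translate([2338, 484, 0]) cube([56, 56, 425]);


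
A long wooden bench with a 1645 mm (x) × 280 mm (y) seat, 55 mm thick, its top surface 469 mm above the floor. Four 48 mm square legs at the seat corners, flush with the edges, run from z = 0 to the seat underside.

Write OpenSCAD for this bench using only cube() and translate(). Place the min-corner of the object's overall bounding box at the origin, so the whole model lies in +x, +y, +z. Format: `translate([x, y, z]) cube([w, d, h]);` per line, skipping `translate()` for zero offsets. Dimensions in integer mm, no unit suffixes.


translate([0, 0, 414]) cube([1645, 280, 55]);
cube([48, 48, 414]);
translate([0, 232, 0]) cube([48, 48, 414]);
translate([1597, 0, 0]) cube([48, 48, 414]);
translate([1597, 232, 0]) cube([48, 48, 414]);
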